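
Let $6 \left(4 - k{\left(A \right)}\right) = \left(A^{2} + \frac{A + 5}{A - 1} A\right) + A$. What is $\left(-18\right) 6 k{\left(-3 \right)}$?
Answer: $-297$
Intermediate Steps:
$k{\left(A \right)} = 4 - \frac{A}{6} - \frac{A^{2}}{6} - \frac{A \left(5 + A\right)}{6 \left(-1 + A\right)}$ ($k{\left(A \right)} = 4 - \frac{\left(A^{2} + \frac{A + 5}{A - 1} A\right) + A}{6} = 4 - \frac{\left(A^{2} + \frac{5 + A}{-1 + A} A\right) + A}{6} = 4 - \frac{\left(A^{2} + \frac{A \left(5 + A\right)}{-1 + A}\right) + A}{6} = 4 - \frac{A + A^{2} + \frac{A \left(5 + A\right)}{-1 + A}}{6} = 4 - \left(\frac{A}{6} + \frac{A^{2}}{6} + \frac{A \left(5 + A\right)}{6 \left(-1 + A\right)}\right) = 4 - \frac{A}{6} - \frac{A^{2}}{6} - \frac{A \left(5 + A\right)}{6 \left(-1 + A\right)}$)
$\left(-18\right) 6 k{\left(-3 \right)} = \left(-18\right) 6 \frac{-24 - \left(-3\right)^{2} - \left(-3\right)^{3} + 20 \left(-3\right)}{6 \left(-1 - 3\right)} = - 108 \frac{-24 - 9 - -27 - 60}{6 \left(-4\right)} = - 108 \cdot \frac{1}{6} \left(- \frac{1}{4}\right) \left(-24 - 9 + 27 - 60\right) = - 108 \cdot \frac{1}{6} \left(- \frac{1}{4}\right) \left(-66\right) = \left(-108\right) \frac{11}{4} = -297$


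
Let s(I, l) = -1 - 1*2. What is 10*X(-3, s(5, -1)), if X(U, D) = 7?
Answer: 70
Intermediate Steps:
s(I, l) = -3 (s(I, l) = -1 - 2 = -3)
10*X(-3, s(5, -1)) = 10*7 = 70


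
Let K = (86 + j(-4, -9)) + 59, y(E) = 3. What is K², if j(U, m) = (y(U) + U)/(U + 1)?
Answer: 190096/9 ≈ 21122.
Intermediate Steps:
j(U, m) = (3 + U)/(1 + U) (j(U, m) = (3 + U)/(U + 1) = (3 + U)/(1 + U))
K = 436/3 (K = (86 + (3 - 4)/(1 - 4)) + 59 = (86 - 1/(-3)) + 59 = (86 - ⅓*(-1)) + 59 = (86 + ⅓) + 59 = 259/3 + 59 = 436/3 ≈ 145.33)
K² = (436/3)² = 190096/9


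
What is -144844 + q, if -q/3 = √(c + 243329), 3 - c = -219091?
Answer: -144844 - 3*√462423 ≈ -1.4688e+5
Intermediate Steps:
c = 219094 (c = 3 - 1*(-219091) = 3 + 219091 = 219094)
q = -3*√462423 (q = -3*√(219094 + 243329) = -3*√462423 ≈ -2040.1)
-144844 + q = -144844 - 3*√462423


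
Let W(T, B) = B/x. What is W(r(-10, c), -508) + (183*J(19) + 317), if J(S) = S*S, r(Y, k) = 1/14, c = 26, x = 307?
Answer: 20378152/307 ≈ 66378.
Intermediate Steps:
r(Y, k) = 1/14
W(T, B) = B/307
J(S) = S²
W(r(-10, c), -508) + (183*J(19) + 317) = (1/307)*(-508) + (183*19² + 317) = -508/307 + (183*361 + 317) = -508/307 + (66063 + 317) = -508/307 + 66380 = 20378152/307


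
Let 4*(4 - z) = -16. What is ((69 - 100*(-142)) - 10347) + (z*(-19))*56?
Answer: -4590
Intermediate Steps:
z = 8 (z = 4 - ¼*(-16) = 4 + 4 = 8)
((69 - 100*(-142)) - 10347) + (z*(-19))*56 = ((69 - 100*(-142)) - 10347) + (8*(-19))*56 = ((69 + 14200) - 10347) - 152*56 = (14269 - 10347) - 8512 = 3922 - 8512 = -4590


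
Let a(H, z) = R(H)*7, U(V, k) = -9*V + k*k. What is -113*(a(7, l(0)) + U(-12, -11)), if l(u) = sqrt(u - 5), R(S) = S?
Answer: -31414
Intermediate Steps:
l(u) = sqrt(-5 + u)
U(V, k) = k**2 - 9*V (U(V, k) = -9*V + k**2 = k**2 - 9*V)
a(H, z) = 7*H (a(H, z) = H*7 = 7*H)
-113*(a(7, l(0)) + U(-12, -11)) = -113*(7*7 + ((-11)**2 - 9*(-12))) = -113*(49 + (121 + 108)) = -113*(49 + 229) = -113*278 = -31414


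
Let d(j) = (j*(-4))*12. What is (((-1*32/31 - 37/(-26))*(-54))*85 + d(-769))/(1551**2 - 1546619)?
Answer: 14152611/346169746 ≈ 0.040883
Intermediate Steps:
d(j) = -48*j (d(j) = -4*j*12 = -48*j)
(((-1*32/31 - 37/(-26))*(-54))*85 + d(-769))/(1551**2 - 1546619) = (((-1*32/31 - 37/(-26))*(-54))*85 - 48*(-769))/(1551**2 - 1546619) = (((-32*1/31 - 37*(-1/26))*(-54))*85 + 36912)/(2405601 - 1546619) = (((-32/31 + 37/26)*(-54))*85 + 36912)/858982 = (((315/806)*(-54))*85 + 36912)*(1/858982) = (-8505/403*85 + 36912)*(1/858982) = (-722925/403 + 36912)*(1/858982) = (14152611/403)*(1/858982) = 14152611/346169746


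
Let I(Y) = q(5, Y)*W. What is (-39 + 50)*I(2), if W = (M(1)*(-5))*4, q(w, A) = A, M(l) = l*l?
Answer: -440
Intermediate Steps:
M(l) = l²
W = -20 (W = (1²*(-5))*4 = (1*(-5))*4 = -5*4 = -20)
I(Y) = -20*Y (I(Y) = Y*(-20) = -20*Y)
(-39 + 50)*I(2) = (-39 + 50)*(-20*2) = 11*(-40) = -440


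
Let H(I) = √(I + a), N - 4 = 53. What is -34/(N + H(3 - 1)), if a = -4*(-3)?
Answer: -1938/3235 + 34*√14/3235 ≈ -0.55975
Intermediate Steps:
N = 57 (N = 4 + 53 = 57)
a = 12
H(I) = √(12 + I) (H(I) = √(I + 12) = √(12 + I))
-34/(N + H(3 - 1)) = -34/(57 + √(12 + (3 - 1))) = -34/(57 + √(12 + 2)) = -34/(57 + √14)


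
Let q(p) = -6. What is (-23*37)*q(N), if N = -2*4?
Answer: 5106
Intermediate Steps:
N = -8
(-23*37)*q(N) = -23*37*(-6) = -851*(-6) = 5106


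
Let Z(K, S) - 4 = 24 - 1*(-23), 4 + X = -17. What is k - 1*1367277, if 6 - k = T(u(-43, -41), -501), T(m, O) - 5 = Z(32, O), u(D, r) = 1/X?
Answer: -1367327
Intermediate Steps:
X = -21 (X = -4 - 17 = -21)
u(D, r) = -1/21 (u(D, r) = 1/(-21) = -1/21)
Z(K, S) = 51 (Z(K, S) = 4 + (24 - 1*(-23)) = 4 + (24 + 23) = 4 + 47 = 51)
T(m, O) = 56 (T(m, O) = 5 + 51 = 56)
k = -50 (k = 6 - 1*56 = 6 - 56 = -50)
k - 1*1367277 = -50 - 1*1367277 = -50 - 1367277 = -1367327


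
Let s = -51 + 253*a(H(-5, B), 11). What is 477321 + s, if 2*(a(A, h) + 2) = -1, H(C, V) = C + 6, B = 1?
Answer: 953275/2 ≈ 4.7664e+5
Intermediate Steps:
H(C, V) = 6 + C
a(A, h) = -5/2 (a(A, h) = -2 + (½)*(-1) = -2 - ½ = -5/2)
s = -1367/2 (s = -51 + 253*(-5/2) = -51 - 1265/2 = -1367/2 ≈ -683.50)
477321 + s = 477321 - 1367/2 = 953275/2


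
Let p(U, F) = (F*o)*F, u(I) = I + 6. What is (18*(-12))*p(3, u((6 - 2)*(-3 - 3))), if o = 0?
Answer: 0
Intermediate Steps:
u(I) = 6 + I
p(U, F) = 0 (p(U, F) = (F*0)*F = 0*F = 0)
(18*(-12))*p(3, u((6 - 2)*(-3 - 3))) = (18*(-12))*0 = -216*0 = 0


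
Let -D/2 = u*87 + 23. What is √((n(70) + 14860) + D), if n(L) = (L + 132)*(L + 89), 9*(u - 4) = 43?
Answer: 13*√2418/3 ≈ 213.08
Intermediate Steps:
u = 79/9 (u = 4 + (⅑)*43 = 4 + 43/9 = 79/9 ≈ 8.7778)
n(L) = (89 + L)*(132 + L) (n(L) = (132 + L)*(89 + L) = (89 + L)*(132 + L))
D = -4720/3 (D = -2*((79/9)*87 + 23) = -2*(2291/3 + 23) = -2*2360/3 = -4720/3 ≈ -1573.3)
√((n(70) + 14860) + D) = √(((11748 + 70² + 221*70) + 14860) - 4720/3) = √(((11748 + 4900 + 15470) + 14860) - 4720/3) = √((32118 + 14860) - 4720/3) = √(46978 - 4720/3) = √(136214/3) = 13*√2418/3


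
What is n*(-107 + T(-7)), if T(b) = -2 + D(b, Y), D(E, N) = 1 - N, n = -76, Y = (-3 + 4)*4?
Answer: 8512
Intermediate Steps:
Y = 4 (Y = 1*4 = 4)
T(b) = -5 (T(b) = -2 + (1 - 1*4) = -2 + (1 - 4) = -2 - 3 = -5)
n*(-107 + T(-7)) = -76*(-107 - 5) = -76*(-112) = 8512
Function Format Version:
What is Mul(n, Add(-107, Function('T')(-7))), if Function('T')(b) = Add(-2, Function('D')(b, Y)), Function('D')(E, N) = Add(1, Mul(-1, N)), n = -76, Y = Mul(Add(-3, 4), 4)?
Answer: 8512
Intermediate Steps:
Y = 4 (Y = Mul(1, 4) = 4)
Function('T')(b) = -5 (Function('T')(b) = Add(-2, Add(1, Mul(-1, 4))) = Add(-2, Add(1, -4)) = Add(-2, -3) = -5)
Mul(n, Add(-107, Function('T')(-7))) = Mul(-76, Add(-107, -5)) = Mul(-76, -112) = 8512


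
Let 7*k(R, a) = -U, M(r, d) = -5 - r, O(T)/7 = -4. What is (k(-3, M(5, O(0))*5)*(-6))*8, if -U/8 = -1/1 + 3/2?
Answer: -192/7 ≈ -27.429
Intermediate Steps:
U = -4 (U = -8*(-1/1 + 3/2) = -8*(-1*1 + 3*(½)) = -8*(-1 + 3/2) = -8*½ = -4)
O(T) = -28 (O(T) = 7*(-4) = -28)
k(R, a) = 4/7 (k(R, a) = (-1*(-4))/7 = (⅐)*4 = 4/7)
(k(-3, M(5, O(0))*5)*(-6))*8 = ((4/7)*(-6))*8 = -24/7*8 = -192/7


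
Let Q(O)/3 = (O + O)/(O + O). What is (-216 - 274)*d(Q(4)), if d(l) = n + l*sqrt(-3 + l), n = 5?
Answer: -2450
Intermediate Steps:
Q(O) = 3 (Q(O) = 3*((O + O)/(O + O)) = 3*((2*O)/((2*O))) = 3*((2*O)*(1/(2*O))) = 3*1 = 3)
d(l) = 5 + l*sqrt(-3 + l)
(-216 - 274)*d(Q(4)) = (-216 - 274)*(5 + 3*sqrt(-3 + 3)) = -490*(5 + 3*sqrt(0)) = -490*(5 + 3*0) = -490*(5 + 0) = -490*5 = -2450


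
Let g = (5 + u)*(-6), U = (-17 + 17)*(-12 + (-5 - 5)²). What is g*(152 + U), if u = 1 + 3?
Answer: -8208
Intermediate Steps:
u = 4
U = 0 (U = 0*(-12 + (-10)²) = 0*(-12 + 100) = 0*88 = 0)
g = -54 (g = (5 + 4)*(-6) = 9*(-6) = -54)
g*(152 + U) = -54*(152 + 0) = -54*152 = -8208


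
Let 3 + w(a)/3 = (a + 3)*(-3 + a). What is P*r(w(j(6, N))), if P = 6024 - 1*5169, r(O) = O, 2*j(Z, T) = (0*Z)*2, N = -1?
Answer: -30780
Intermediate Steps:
j(Z, T) = 0 (j(Z, T) = ((0*Z)*2)/2 = (0*2)/2 = (½)*0 = 0)
w(a) = -9 + 3*(-3 + a)*(3 + a) (w(a) = -9 + 3*((a + 3)*(-3 + a)) = -9 + 3*((3 + a)*(-3 + a)) = -9 + 3*((-3 + a)*(3 + a)) = -9 + 3*(-3 + a)*(3 + a))
P = 855 (P = 6024 - 5169 = 855)
P*r(w(j(6, N))) = 855*(-36 + 3*0²) = 855*(-36 + 3*0) = 855*(-36 + 0) = 855*(-36) = -30780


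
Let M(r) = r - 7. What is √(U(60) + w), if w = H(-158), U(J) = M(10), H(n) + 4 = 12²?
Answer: √143 ≈ 11.958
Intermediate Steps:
M(r) = -7 + r
H(n) = 140 (H(n) = -4 + 12² = -4 + 144 = 140)
U(J) = 3 (U(J) = -7 + 10 = 3)
w = 140
√(U(60) + w) = √(3 + 140) = √143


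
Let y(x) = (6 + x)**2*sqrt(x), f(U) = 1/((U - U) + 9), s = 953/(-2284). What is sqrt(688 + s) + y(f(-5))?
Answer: 3025/243 + sqrt(896720669)/1142 ≈ 38.670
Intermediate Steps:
s = -953/2284 (s = 953*(-1/2284) = -953/2284 ≈ -0.41725)
f(U) = 1/9 (f(U) = 1/(0 + 9) = 1/9)
y(x) = sqrt(x)*(6 + x)**2
sqrt(688 + s) + y(f(-5)) = sqrt(688 - 953/2284) + sqrt(1/9)*(6 + 1/9)**2 = sqrt(1570439/2284) + (55/9)**2/3 = sqrt(896720669)/1142 + (1/3)*(3025/81) = sqrt(896720669)/1142 + 3025/243 = 3025/243 + sqrt(896720669)/1142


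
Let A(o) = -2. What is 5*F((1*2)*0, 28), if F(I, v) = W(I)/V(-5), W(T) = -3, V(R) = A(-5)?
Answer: 15/2 ≈ 7.5000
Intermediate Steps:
V(R) = -2
F(I, v) = 3/2 (F(I, v) = -3/(-2) = -3*(-1/2) = 3/2)
5*F((1*2)*0, 28) = 5*(3/2) = 15/2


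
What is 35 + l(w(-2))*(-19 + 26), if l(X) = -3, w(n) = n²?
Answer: 14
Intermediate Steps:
35 + l(w(-2))*(-19 + 26) = 35 - 3*(-19 + 26) = 35 - 3*7 = 35 - 21 = 14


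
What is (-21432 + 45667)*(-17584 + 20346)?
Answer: 66937070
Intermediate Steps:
(-21432 + 45667)*(-17584 + 20346) = 24235*2762 = 66937070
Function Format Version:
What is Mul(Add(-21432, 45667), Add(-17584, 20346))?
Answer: 66937070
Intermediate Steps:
Mul(Add(-21432, 45667), Add(-17584, 20346)) = Mul(24235, 2762) = 66937070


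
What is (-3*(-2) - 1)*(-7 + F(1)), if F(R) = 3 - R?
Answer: -25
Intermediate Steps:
(-3*(-2) - 1)*(-7 + F(1)) = (-3*(-2) - 1)*(-7 + (3 - 1*1)) = (6 - 1)*(-7 + (3 - 1)) = 5*(-7 + 2) = 5*(-5) = -25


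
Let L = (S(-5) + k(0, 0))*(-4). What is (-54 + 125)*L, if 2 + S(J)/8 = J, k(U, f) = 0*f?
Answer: 15904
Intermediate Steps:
k(U, f) = 0
S(J) = -16 + 8*J
L = 224 (L = ((-16 + 8*(-5)) + 0)*(-4) = ((-16 - 40) + 0)*(-4) = (-56 + 0)*(-4) = -56*(-4) = 224)
(-54 + 125)*L = (-54 + 125)*224 = 71*224 = 15904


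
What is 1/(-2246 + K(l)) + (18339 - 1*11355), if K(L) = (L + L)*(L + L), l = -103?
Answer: 280686961/40190 ≈ 6984.0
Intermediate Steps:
K(L) = 4*L**2 (K(L) = (2*L)*(2*L) = 4*L**2)
1/(-2246 + K(l)) + (18339 - 1*11355) = 1/(-2246 + 4*(-103)**2) + (18339 - 1*11355) = 1/(-2246 + 4*10609) + (18339 - 11355) = 1/(-2246 + 42436) + 6984 = 1/40190 + 6984 = 280686961/40190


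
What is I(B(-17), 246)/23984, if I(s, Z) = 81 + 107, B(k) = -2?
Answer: 47/5996 ≈ 0.0078386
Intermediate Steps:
I(s, Z) = 188
I(B(-17), 246)/23984 = 188/23984 = 188*(1/23984) = 47/5996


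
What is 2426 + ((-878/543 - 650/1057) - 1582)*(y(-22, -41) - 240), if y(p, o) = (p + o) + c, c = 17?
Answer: 261444047834/573951 ≈ 4.5552e+5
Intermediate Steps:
y(p, o) = 17 + o + p (y(p, o) = (p + o) + 17 = (o + p) + 17 = 17 + o + p)
2426 + ((-878/543 - 650/1057) - 1582)*(y(-22, -41) - 240) = 2426 + ((-878/543 - 650/1057) - 1582)*((17 - 41 - 22) - 240) = 2426 + ((-878*1/543 - 650*1/1057) - 1582)*(-46 - 240) = 2426 + ((-878/543 - 650/1057) - 1582)*(-286) = 2426 + (-1280996/573951 - 1582)*(-286) = 2426 - 909271478/573951*(-286) = 2426 + 260051642708/573951 = 261444047834/573951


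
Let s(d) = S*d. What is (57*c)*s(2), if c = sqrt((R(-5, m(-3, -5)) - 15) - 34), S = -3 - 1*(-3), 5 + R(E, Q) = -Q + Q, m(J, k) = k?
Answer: 0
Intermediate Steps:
R(E, Q) = -5 (R(E, Q) = -5 + (-Q + Q) = -5 + 0 = -5)
S = 0 (S = -3 + 3 = 0)
s(d) = 0 (s(d) = 0*d = 0)
c = 3*I*sqrt(6) (c = sqrt((-5 - 15) - 34) = sqrt(-20 - 34) = sqrt(-54) = 3*I*sqrt(6) ≈ 7.3485*I)
(57*c)*s(2) = (57*(3*I*sqrt(6)))*0 = (171*I*sqrt(6))*0 = 0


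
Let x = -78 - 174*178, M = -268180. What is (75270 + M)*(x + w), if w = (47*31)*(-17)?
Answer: 10768043290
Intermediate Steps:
x = -31050 (x = -78 - 30972 = -31050)
w = -24769 (w = 1457*(-17) = -24769)
(75270 + M)*(x + w) = (75270 - 268180)*(-31050 - 24769) = -192910*(-55819) = 10768043290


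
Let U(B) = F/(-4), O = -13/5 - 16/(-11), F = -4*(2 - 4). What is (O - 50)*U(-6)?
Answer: 5626/55 ≈ 102.29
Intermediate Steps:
F = 8 (F = -4*(-2) = 8)
O = -63/55 (O = -13*⅕ - 16*(-1/11) = -13/5 + 16/11 = -63/55 ≈ -1.1455)
U(B) = -2 (U(B) = 8/(-4) = 8*(-¼) = -2)
(O - 50)*U(-6) = (-63/55 - 50)*(-2) = -2813/55*(-2) = 5626/55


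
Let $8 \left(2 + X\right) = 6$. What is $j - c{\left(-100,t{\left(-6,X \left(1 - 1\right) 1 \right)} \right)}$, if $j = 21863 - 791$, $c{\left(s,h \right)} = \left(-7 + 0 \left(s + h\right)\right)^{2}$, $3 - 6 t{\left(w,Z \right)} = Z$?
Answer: $21023$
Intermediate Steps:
$X = - \frac{5}{4}$ ($X = -2 + \frac{1}{8} \cdot 6 = -2 + \frac{3}{4} = - \frac{5}{4} \approx -1.25$)
$t{\left(w,Z \right)} = \frac{1}{2} - \frac{Z}{6}$
$c{\left(s,h \right)} = 49$ ($c{\left(s,h \right)} = \left(-7 + 0 \left(h + s\right)\right)^{2} = \left(-7 + 0\right)^{2} = \left(-7\right)^{2} = 49$)
$j = 21072$
$j - c{\left(-100,t{\left(-6,X \left(1 - 1\right) 1 \right)} \right)} = 21072 - 49 = 21023$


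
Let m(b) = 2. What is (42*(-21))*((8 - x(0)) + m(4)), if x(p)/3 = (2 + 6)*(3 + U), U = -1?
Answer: 33516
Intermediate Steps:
x(p) = 48 (x(p) = 3*((2 + 6)*(3 - 1)) = 3*(8*2) = 3*16 = 48)
(42*(-21))*((8 - x(0)) + m(4)) = (42*(-21))*((8 - 1*48) + 2) = -882*((8 - 48) + 2) = -882*(-40 + 2) = -882*(-38) = 33516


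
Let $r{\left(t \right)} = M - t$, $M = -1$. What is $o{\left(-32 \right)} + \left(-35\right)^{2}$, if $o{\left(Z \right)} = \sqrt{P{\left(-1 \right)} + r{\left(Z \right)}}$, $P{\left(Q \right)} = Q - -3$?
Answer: $1225 + \sqrt{33} \approx 1230.7$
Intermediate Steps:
$P{\left(Q \right)} = 3 + Q$ ($P{\left(Q \right)} = Q + 3 = 3 + Q$)
$r{\left(t \right)} = -1 - t$
$o{\left(Z \right)} = \sqrt{1 - Z}$ ($o{\left(Z \right)} = \sqrt{\left(3 - 1\right) - \left(1 + Z\right)} = \sqrt{2 - \left(1 + Z\right)} = \sqrt{1 - Z}$)
$o{\left(-32 \right)} + \left(-35\right)^{2} = \sqrt{1 - -32} + \left(-35\right)^{2} = \sqrt{1 + 32} + 1225 = \sqrt{33} + 1225 = 1225 + \sqrt{33}$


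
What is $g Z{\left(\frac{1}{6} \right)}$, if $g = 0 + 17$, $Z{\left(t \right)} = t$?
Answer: $\frac{17}{6} \approx 2.8333$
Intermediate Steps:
$g = 17$
$g Z{\left(\frac{1}{6} \right)} = \frac{17}{6}$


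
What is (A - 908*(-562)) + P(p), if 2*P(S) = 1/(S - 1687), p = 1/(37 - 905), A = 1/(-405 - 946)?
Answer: 1009514628630381/1978292267 ≈ 5.1030e+5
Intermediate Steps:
A = -1/1351 (A = 1/(-1351) = -1/1351 ≈ -0.00074019)
p = -1/868 (p = 1/(-868) = -1/868 ≈ -0.0011521)
P(S) = 1/(2*(-1687 + S)) (P(S) = 1/(2*(S - 1687)) = 1/(2*(-1687 + S)))
(A - 908*(-562)) + P(p) = (-1/1351 - 908*(-562)) + 1/(2*(-1687 - 1/868)) = (-1/1351 + 510296) + 1/(2*(-1464317/868)) = 689409895/1351 + (½)*(-868/1464317) = 689409895/1351 - 434/1464317 = 1009514628630381/1978292267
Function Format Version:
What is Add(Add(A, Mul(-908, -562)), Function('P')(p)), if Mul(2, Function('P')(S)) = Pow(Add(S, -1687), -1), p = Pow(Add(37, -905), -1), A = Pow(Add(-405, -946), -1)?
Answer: Rational(1009514628630381, 1978292267) ≈ 5.1030e+5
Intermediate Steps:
A = Rational(-1, 1351) (A = Pow(-1351, -1) = Rational(-1, 1351) ≈ -0.00074019)
p = Rational(-1, 868) (p = Pow(-868, -1) = Rational(-1, 868) ≈ -0.0011521)
Function('P')(S) = Mul(Rational(1, 2), Pow(Add(-1687, S), -1)) (Function('P')(S) = Mul(Rational(1, 2), Pow(Add(S, -1687), -1)) = Mul(Rational(1, 2), Pow(Add(-1687, S), -1)))
Add(Add(A, Mul(-908, -562)), Function('P')(p)) = Add(Add(Rational(-1, 1351), Mul(-908, -562)), Mul(Rational(1, 2), Pow(Add(-1687, Rational(-1, 868)), -1))) = Add(Add(Rational(-1, 1351), 510296), Mul(Rational(1, 2), Pow(Rational(-1464317, 868), -1))) = Add(Rational(689409895, 1351), Mul(Rational(1, 2), Rational(-868, 1464317))) = Add(Rational(689409895, 1351), Rational(-434, 1464317)) = Rational(1009514628630381, 1978292267)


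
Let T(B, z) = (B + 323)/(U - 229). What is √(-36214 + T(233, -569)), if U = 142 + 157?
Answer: 2*I*√11088105/35 ≈ 190.28*I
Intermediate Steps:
U = 299
T(B, z) = 323/70 + B/70 (T(B, z) = (B + 323)/(299 - 229) = (323 + B)/70 = (323 + B)*(1/70) = 323/70 + B/70)
√(-36214 + T(233, -569)) = √(-36214 + (323/70 + (1/70)*233)) = √(-36214 + (323/70 + 233/70)) = √(-36214 + 278/35) = √(-1267212/35) = 2*I*√11088105/35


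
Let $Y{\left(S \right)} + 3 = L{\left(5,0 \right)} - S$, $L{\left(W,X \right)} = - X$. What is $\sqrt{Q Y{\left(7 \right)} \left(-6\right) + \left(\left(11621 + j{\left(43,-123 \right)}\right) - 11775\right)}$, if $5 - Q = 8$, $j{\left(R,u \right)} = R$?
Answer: $i \sqrt{291} \approx 17.059 i$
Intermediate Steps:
$Q = -3$ ($Q = 5 - 8 = -3$)
$Y{\left(S \right)} = -3 - S$
$\sqrt{Q Y{\left(7 \right)} \left(-6\right) + \left(\left(11621 + j{\left(43,-123 \right)}\right) - 11775\right)} = \sqrt{- 3 \left(-3 - 7\right) \left(-6\right) + \left(\left(11621 + 43\right) - 11775\right)} = \sqrt{- 3 \left(-3 - 7\right) \left(-6\right) + \left(11664 - 11775\right)} = \sqrt{\left(-3\right) \left(-10\right) \left(-6\right) - 111} = \sqrt{30 \left(-6\right) - 111} = \sqrt{-180 - 111} = \sqrt{-291} = i \sqrt{291}$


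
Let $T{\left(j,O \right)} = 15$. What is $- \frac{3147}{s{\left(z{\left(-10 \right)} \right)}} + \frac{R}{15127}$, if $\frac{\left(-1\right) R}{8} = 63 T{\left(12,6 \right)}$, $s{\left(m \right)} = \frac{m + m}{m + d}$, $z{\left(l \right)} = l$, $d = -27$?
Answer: $- \frac{251646279}{43220} \approx -5822.5$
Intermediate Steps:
$s{\left(m \right)} = \frac{2 m}{-27 + m}$ ($s{\left(m \right)} = \frac{m + m}{m - 27} = \frac{2 m}{-27 + m}$)
$R = -7560$ ($R = - 8 \cdot 63 \cdot 15 = \left(-8\right) 945 = -7560$)
$- \frac{3147}{s{\left(z{\left(-10 \right)} \right)}} + \frac{R}{15127} = - \frac{3147}{2 \left(-10\right) \frac{1}{-27 - 10}} - \frac{7560}{15127} = - \frac{3147}{2 \left(-10\right) \frac{1}{-37}} - \frac{1080}{2161} = - \frac{3147}{2 \left(-10\right) \left(- \frac{1}{37}\right)} - \frac{1080}{2161} = - \frac{3147}{\frac{20}{37}} - \frac{1080}{2161} = \left(-3147\right) \frac{37}{20} - \frac{1080}{2161} = - \frac{116439}{20} - \frac{1080}{2161} = - \frac{251646279}{43220}$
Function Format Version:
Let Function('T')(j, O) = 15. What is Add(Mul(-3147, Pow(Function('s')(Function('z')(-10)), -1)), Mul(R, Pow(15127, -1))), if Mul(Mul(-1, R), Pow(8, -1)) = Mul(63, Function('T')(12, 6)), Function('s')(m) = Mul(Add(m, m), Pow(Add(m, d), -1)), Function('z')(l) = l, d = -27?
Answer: Rational(-251646279, 43220) ≈ -5822.5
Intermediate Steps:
Function('s')(m) = Mul(2, m, Pow(Add(-27, m), -1)) (Function('s')(m) = Mul(Add(m, m), Pow(Add(m, -27), -1)) = Mul(Mul(2, m), Pow(Add(-27, m), -1)) = Mul(2, m, Pow(Add(-27, m), -1)))
R = -7560 (R = Mul(-8, Mul(63, 15)) = Mul(-8, 945) = -7560)
Add(Mul(-3147, Pow(Function('s')(Function('z')(-10)), -1)), Mul(R, Pow(15127, -1))) = Add(Mul(-3147, Pow(Mul(2, -10, Pow(Add(-27, -10), -1)), -1)), Mul(-7560, Pow(15127, -1))) = Add(Mul(-3147, Pow(Mul(2, -10, Pow(-37, -1)), -1)), Mul(-7560, Rational(1, 15127))) = Add(Mul(-3147, Pow(Mul(2, -10, Rational(-1, 37)), -1)), Rational(-1080, 2161)) = Add(Mul(-3147, Pow(Rational(20, 37), -1)), Rational(-1080, 2161)) = Add(Mul(-3147, Rational(37, 20)), Rational(-1080, 2161)) = Add(Rational(-116439, 20), Rational(-1080, 2161)) = Rational(-251646279, 43220)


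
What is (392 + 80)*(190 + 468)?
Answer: 310576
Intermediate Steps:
(392 + 80)*(190 + 468) = 472*658 = 310576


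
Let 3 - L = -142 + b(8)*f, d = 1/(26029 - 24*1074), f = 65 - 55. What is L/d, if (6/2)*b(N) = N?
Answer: 89815/3 ≈ 29938.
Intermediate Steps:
f = 10
b(N) = N/3
d = 1/253 (d = 1/(26029 - 25776) = 1/253 ≈ 0.0039526)
L = 355/3 (L = 3 - (-142 + ((1/3)*8)*10) = 3 - (-142 + (8/3)*10) = 3 - (-142 + 80/3) = 3 - 1*(-346/3) = 3 + 346/3 = 355/3 ≈ 118.33)
L/d = 355/(3*(1/253)) = (355/3)*253 = 89815/3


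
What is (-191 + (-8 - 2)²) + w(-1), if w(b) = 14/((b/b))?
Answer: -77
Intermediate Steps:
w(b) = 14 (w(b) = 14/1 = 14*1 = 14)
(-191 + (-8 - 2)²) + w(-1) = (-191 + (-8 - 2)²) + 14 = (-191 + (-10)²) + 14 = (-191 + 100) + 14 = -91 + 14 = -77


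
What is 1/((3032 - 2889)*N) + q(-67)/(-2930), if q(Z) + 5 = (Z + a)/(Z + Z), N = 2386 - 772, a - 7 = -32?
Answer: 16724522/11327185155 ≈ 0.0014765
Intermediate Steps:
a = -25 (a = 7 - 32 = -25)
N = 1614
q(Z) = -5 + (-25 + Z)/(2*Z) (q(Z) = -5 + (Z - 25)/(Z + Z) = -5 + (-25 + Z)/((2*Z)) = -5 + (-25 + Z)*(1/(2*Z)) = -5 + (-25 + Z)/(2*Z))
1/((3032 - 2889)*N) + q(-67)/(-2930) = 1/((3032 - 2889)*1614) + ((½)*(-25 - 9*(-67))/(-67))/(-2930) = (1/1614)/143 + ((½)*(-1/67)*(-25 + 603))*(-1/2930) = (1/143)*(1/1614) + ((½)*(-1/67)*578)*(-1/2930) = 1/230802 - 289/67*(-1/2930) = 1/230802 + 289/196310 = 16724522/11327185155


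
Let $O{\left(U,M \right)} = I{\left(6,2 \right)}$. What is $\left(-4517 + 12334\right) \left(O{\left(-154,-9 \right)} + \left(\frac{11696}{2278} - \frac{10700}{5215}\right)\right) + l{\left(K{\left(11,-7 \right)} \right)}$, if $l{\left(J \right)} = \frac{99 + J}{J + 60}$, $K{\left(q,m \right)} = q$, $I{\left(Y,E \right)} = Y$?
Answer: $\frac{352269519796}{4961551} \approx 71000.0$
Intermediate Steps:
$O{\left(U,M \right)} = 6$
$l{\left(J \right)} = \frac{99 + J}{60 + J}$
$\left(-4517 + 12334\right) \left(O{\left(-154,-9 \right)} + \left(\frac{11696}{2278} - \frac{10700}{5215}\right)\right) + l{\left(K{\left(11,-7 \right)} \right)} = \left(-4517 + 12334\right) \left(6 + \left(\frac{11696}{2278} - \frac{10700}{5215}\right)\right) + \frac{99 + 11}{60 + 11} = 7817 \left(6 + \left(11696 \cdot \frac{1}{2278} - \frac{2140}{1043}\right)\right) + \frac{1}{71} \cdot 110 = 7817 \left(6 + \left(\frac{344}{67} - \frac{2140}{1043}\right)\right) + \frac{1}{71} \cdot 110 = 7817 \left(6 + \frac{215412}{69881}\right) + \frac{110}{71} = 7817 \cdot \frac{634698}{69881} + \frac{110}{71} = \frac{4961434266}{69881} + \frac{110}{71} = \frac{352269519796}{4961551}$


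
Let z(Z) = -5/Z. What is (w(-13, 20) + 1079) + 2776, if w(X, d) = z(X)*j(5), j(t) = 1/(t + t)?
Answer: 100231/26 ≈ 3855.0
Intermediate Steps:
j(t) = 1/(2*t)
w(X, d) = -1/(2*X) (w(X, d) = (-5/X)*((1/2)/5) = (-5/X)*((1/2)*(1/5)) = -5/X*(1/10) = -1/(2*X))
(w(-13, 20) + 1079) + 2776 = (-1/2/(-13) + 1079) + 2776 = (-1/2*(-1/13) + 1079) + 2776 = (1/26 + 1079) + 2776 = 28055/26 + 2776 = 100231/26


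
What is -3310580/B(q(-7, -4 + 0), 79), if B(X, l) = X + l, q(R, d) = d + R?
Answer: -48685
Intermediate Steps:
q(R, d) = R + d
-3310580/B(q(-7, -4 + 0), 79) = -3310580/((-7 + (-4 + 0)) + 79) = -3310580/((-7 - 4) + 79) = -3310580/(-11 + 79) = -3310580/68 = -535*91 = -48685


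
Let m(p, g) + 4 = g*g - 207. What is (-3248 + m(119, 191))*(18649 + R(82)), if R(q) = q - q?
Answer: 615827278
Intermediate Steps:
m(p, g) = -211 + g² (m(p, g) = -4 + (g*g - 207) = -4 + (g² - 207) = -4 + (-207 + g²) = -211 + g²)
R(q) = 0
(-3248 + m(119, 191))*(18649 + R(82)) = (-3248 + (-211 + 191²))*(18649 + 0) = (-3248 + (-211 + 36481))*18649 = (-3248 + 36270)*18649 = 33022*18649 = 615827278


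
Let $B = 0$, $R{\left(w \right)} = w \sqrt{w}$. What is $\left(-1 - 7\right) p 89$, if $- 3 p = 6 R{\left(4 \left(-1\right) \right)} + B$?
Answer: $- 11392 i \approx - 11392.0 i$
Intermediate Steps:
$R{\left(w \right)} = w^{\frac{3}{2}}$
$p = 16 i$ ($p = - \frac{6 \left(4 \left(-1\right)\right)^{\frac{3}{2}} + 0}{3} = - \frac{6 \left(-4\right)^{\frac{3}{2}} + 0}{3} = - \frac{6 \left(- 8 i\right) + 0}{3} = - \frac{- 48 i + 0}{3} = - \frac{\left(-48\right) i}{3} = 16 i \approx 16.0 i$)
$\left(-1 - 7\right) p 89 = \left(-1 - 7\right) 16 i 89 = - 8 \cdot 16 i 89 = - 128 i 89 = - 11392 i$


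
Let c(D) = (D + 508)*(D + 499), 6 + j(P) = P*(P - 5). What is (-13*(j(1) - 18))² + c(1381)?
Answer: 3683816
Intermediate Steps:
j(P) = -6 + P*(-5 + P) (j(P) = -6 + P*(P - 5) = -6 + P*(-5 + P))
c(D) = (499 + D)*(508 + D) (c(D) = (508 + D)*(499 + D) = (499 + D)*(508 + D))
(-13*(j(1) - 18))² + c(1381) = (-13*((-6 + 1² - 5*1) - 18))² + (253492 + 1381² + 1007*1381) = (-13*((-6 + 1 - 5) - 18))² + (253492 + 1907161 + 1390667) = (-13*(-10 - 18))² + 3551320 = (-13*(-28))² + 3551320 = 364² + 3551320 = 132496 + 3551320 = 3683816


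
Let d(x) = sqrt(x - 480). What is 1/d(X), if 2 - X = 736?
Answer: -I*sqrt(1214)/1214 ≈ -0.028701*I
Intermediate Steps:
X = -734 (X = 2 - 1*736 = 2 - 736 = -734)
d(x) = sqrt(-480 + x)
1/d(X) = 1/(sqrt(-480 - 734)) = 1/(sqrt(-1214)) = 1/(I*sqrt(1214)) = -I*sqrt(1214)/1214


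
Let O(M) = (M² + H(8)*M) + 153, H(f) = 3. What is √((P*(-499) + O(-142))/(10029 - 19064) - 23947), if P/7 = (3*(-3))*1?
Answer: I*√1955286693555/9035 ≈ 154.77*I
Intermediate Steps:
P = -63 (P = 7*((3*(-3))*1) = 7*(-9*1) = 7*(-9) = -63)
O(M) = 153 + M² + 3*M (O(M) = (M² + 3*M) + 153 = 153 + M² + 3*M)
√((P*(-499) + O(-142))/(10029 - 19064) - 23947) = √((-63*(-499) + (153 + (-142)² + 3*(-142)))/(10029 - 19064) - 23947) = √((31437 + (153 + 20164 - 426))/(-9035) - 23947) = √((31437 + 19891)*(-1/9035) - 23947) = √(51328*(-1/9035) - 23947) = √(-51328/9035 - 23947) = √(-216412473/9035) = I*√1955286693555/9035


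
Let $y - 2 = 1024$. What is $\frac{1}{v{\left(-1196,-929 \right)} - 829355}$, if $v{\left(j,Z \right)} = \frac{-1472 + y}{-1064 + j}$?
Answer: $- \frac{1130}{937170927} \approx -1.2058 \cdot 10^{-6}$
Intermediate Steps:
$y = 1026$ ($y = 2 + 1024 = 1026$)
$v{\left(j,Z \right)} = - \frac{446}{-1064 + j}$ ($v{\left(j,Z \right)} = \frac{-1472 + 1026}{-1064 + j} = - \frac{446}{-1064 + j}$)
$\frac{1}{v{\left(-1196,-929 \right)} - 829355} = \frac{1}{- \frac{446}{-1064 - 1196} - 829355} = \frac{1}{- \frac{446}{-2260} - 829355} = \frac{1}{\left(-446\right) \left(- \frac{1}{2260}\right) - 829355} = \frac{1}{\frac{223}{1130} - 829355} = \frac{1}{- \frac{937170927}{1130}} = - \frac{1130}{937170927}$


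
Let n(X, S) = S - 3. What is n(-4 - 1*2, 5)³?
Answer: 8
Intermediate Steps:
n(X, S) = -3 + S
n(-4 - 1*2, 5)³ = (-3 + 5)³ = 2³ = 8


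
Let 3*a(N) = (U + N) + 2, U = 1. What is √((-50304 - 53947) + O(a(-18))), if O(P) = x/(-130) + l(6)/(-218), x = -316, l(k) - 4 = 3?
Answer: I*√20931961989770/14170 ≈ 322.88*I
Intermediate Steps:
l(k) = 7 (l(k) = 4 + 3 = 7)
a(N) = 1 + N/3 (a(N) = ((1 + N) + 2)/3 = (3 + N)/3 = 1 + N/3)
O(P) = 33989/14170 (O(P) = -316/(-130) + 7/(-218) = -316*(-1/130) + 7*(-1/218) = 158/65 - 7/218 = 33989/14170)
√((-50304 - 53947) + O(a(-18))) = √((-50304 - 53947) + 33989/14170) = √(-104251 + 33989/14170) = √(-1477202681/14170) = I*√20931961989770/14170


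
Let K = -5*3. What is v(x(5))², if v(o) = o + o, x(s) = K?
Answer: 900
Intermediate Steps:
K = -15
x(s) = -15
v(o) = 2*o
v(x(5))² = (2*(-15))² = (-30)² = 900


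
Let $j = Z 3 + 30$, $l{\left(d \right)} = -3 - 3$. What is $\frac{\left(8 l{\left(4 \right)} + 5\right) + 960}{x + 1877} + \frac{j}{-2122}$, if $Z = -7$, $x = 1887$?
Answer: $\frac{955999}{3993604} \approx 0.23938$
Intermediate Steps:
$l{\left(d \right)} = -6$ ($l{\left(d \right)} = -3 - 3 = -6$)
$j = 9$ ($j = \left(-7\right) 3 + 30 = -21 + 30 = 9$)
$\frac{\left(8 l{\left(4 \right)} + 5\right) + 960}{x + 1877} + \frac{j}{-2122} = \frac{\left(8 \left(-6\right) + 5\right) + 960}{1887 + 1877} + \frac{9}{-2122} = \frac{\left(-48 + 5\right) + 960}{3764} + 9 \left(- \frac{1}{2122}\right) = \left(-43 + 960\right) \frac{1}{3764} - \frac{9}{2122} = 917 \cdot \frac{1}{3764} - \frac{9}{2122} = \frac{917}{3764} - \frac{9}{2122} = \frac{955999}{3993604}$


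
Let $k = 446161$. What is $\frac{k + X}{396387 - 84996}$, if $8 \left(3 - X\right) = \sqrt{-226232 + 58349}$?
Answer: $\frac{446164}{311391} - \frac{i \sqrt{167883}}{2491128} \approx 1.4328 - 0.00016448 i$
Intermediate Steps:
$X = 3 - \frac{i \sqrt{167883}}{8}$ ($X = 3 - \frac{\sqrt{-226232 + 58349}}{8} = 3 - \frac{\sqrt{-167883}}{8} = 3 - \frac{i \sqrt{167883}}{8} \approx 3.0 - 51.217 i$)
$\frac{k + X}{396387 - 84996} = \frac{446161 + \left(3 - \frac{i \sqrt{167883}}{8}\right)}{396387 - 84996} = \frac{446164 - \frac{i \sqrt{167883}}{8}}{311391} = \left(446164 - \frac{i \sqrt{167883}}{8}\right) \frac{1}{311391} = \frac{446164}{311391} - \frac{i \sqrt{167883}}{2491128}$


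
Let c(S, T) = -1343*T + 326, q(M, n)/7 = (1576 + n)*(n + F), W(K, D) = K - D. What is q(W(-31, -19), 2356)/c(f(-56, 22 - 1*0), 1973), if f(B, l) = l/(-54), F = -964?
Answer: -38313408/2649413 ≈ -14.461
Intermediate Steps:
f(B, l) = -l/54 (f(B, l) = l*(-1/54) = -l/54)
q(M, n) = 7*(-964 + n)*(1576 + n) (q(M, n) = 7*((1576 + n)*(n - 964)) = 7*((1576 + n)*(-964 + n)) = 7*((-964 + n)*(1576 + n)) = 7*(-964 + n)*(1576 + n))
c(S, T) = 326 - 1343*T
q(W(-31, -19), 2356)/c(f(-56, 22 - 1*0), 1973) = (-10634848 + 7*2356² + 4284*2356)/(326 - 1343*1973) = (-10634848 + 7*5550736 + 10093104)/(326 - 2649739) = (-10634848 + 38855152 + 10093104)/(-2649413) = 38313408*(-1/2649413) = -38313408/2649413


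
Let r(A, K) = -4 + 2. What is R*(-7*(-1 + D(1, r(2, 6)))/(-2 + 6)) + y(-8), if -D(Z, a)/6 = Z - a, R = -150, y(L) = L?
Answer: -9991/2 ≈ -4995.5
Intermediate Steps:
r(A, K) = -2
D(Z, a) = -6*Z + 6*a (D(Z, a) = -6*(Z - a) = -6*Z + 6*a)
R*(-7*(-1 + D(1, r(2, 6)))/(-2 + 6)) + y(-8) = -(-1050)*(-1 + (-6*1 + 6*(-2)))/(-2 + 6) - 8 = -(-1050)*(-1 + (-6 - 12))/4 - 8 = -(-1050)*(-1 - 18)*(¼) - 8 = -(-1050)*(-19*¼) - 8 = -(-1050)*(-19)/4 - 8 = -150*133/4 - 8 = -9975/2 - 8 = -9991/2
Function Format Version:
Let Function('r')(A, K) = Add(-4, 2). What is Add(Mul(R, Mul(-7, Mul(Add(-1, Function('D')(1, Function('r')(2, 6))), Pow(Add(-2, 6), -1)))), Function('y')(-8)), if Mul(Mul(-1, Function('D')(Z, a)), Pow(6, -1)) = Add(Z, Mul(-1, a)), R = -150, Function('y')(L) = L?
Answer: Rational(-9991, 2) ≈ -4995.5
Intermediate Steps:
Function('r')(A, K) = -2
Function('D')(Z, a) = Add(Mul(-6, Z), Mul(6, a)) (Function('D')(Z, a) = Mul(-6, Add(Z, Mul(-1, a))) = Add(Mul(-6, Z), Mul(6, a)))
Add(Mul(R, Mul(-7, Mul(Add(-1, Function('D')(1, Function('r')(2, 6))), Pow(Add(-2, 6), -1)))), Function('y')(-8)) = Add(Mul(-150, Mul(-7, Mul(Add(-1, Add(Mul(-6, 1), Mul(6, -2))), Pow(Add(-2, 6), -1)))), -8) = Add(Mul(-150, Mul(-7, Mul(Add(-1, Add(-6, -12)), Pow(4, -1)))), -8) = Add(Mul(-150, Mul(-7, Mul(Add(-1, -18), Rational(1, 4)))), -8) = Add(Mul(-150, Mul(-7, Mul(-19, Rational(1, 4)))), -8) = Add(Mul(-150, Mul(-7, Rational(-19, 4))), -8) = Add(Mul(-150, Rational(133, 4)), -8) = Add(Rational(-9975, 2), -8) = Rational(-9991, 2)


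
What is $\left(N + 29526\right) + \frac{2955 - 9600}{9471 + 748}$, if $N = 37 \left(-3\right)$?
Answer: $\frac{300585240}{10219} \approx 29414.0$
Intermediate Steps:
$N = -111$
$\left(N + 29526\right) + \frac{2955 - 9600}{9471 + 748} = \left(-111 + 29526\right) + \frac{2955 - 9600}{9471 + 748} = 29415 - \frac{6645}{10219} = \frac{300585240}{10219}$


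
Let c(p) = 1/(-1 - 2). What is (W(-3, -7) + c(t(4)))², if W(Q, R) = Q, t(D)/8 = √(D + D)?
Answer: 100/9 ≈ 11.111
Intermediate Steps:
t(D) = 8*√2*√D (t(D) = 8*√(D + D) = 8*√(2*D) = 8*(√2*√D) = 8*√2*√D)
c(p) = -⅓ (c(p) = 1/(-3) = -⅓)
(W(-3, -7) + c(t(4)))² = (-3 - ⅓)² = (-10/3)² = 100/9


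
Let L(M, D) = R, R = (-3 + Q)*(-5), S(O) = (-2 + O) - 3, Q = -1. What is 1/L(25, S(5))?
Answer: 1/20 ≈ 0.050000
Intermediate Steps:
S(O) = -5 + O
R = 20 (R = (-3 - 1)*(-5) = -4*(-5) = 20)
L(M, D) = 20
1/L(25, S(5)) = 1/20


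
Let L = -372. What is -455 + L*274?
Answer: -102383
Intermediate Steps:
-455 + L*274 = -455 - 372*274 = -455 - 101928 = -102383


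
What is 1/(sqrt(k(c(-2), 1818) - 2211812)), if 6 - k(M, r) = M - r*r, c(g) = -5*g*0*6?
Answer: sqrt(1093318)/1093318 ≈ 0.00095637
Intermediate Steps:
c(g) = 0 (c(g) = -0*6 = -5*0 = 0)
k(M, r) = 6 + r**2 - M (k(M, r) = 6 - (M - r*r) = 6 - (M - r**2) = 6 + (r**2 - M) = 6 + r**2 - M)
1/(sqrt(k(c(-2), 1818) - 2211812)) = 1/(sqrt((6 + 1818**2 - 1*0) - 2211812)) = 1/(sqrt((6 + 3305124 + 0) - 2211812)) = 1/(sqrt(3305130 - 2211812)) = 1/(sqrt(1093318)) = sqrt(1093318)/1093318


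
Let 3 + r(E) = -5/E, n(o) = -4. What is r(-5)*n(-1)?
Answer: 8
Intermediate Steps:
r(E) = -3 - 5/E
r(-5)*n(-1) = (-3 - 5/(-5))*(-4) = (-3 - 5*(-⅕))*(-4) = (-3 + 1)*(-4) = -2*(-4) = 8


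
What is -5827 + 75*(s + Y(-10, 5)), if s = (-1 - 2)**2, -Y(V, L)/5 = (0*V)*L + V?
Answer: -1402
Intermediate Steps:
Y(V, L) = -5*V (Y(V, L) = -5*((0*V)*L + V) = -5*(0*L + V) = -5*(0 + V) = -5*V)
s = 9 (s = (-3)**2 = 9)
-5827 + 75*(s + Y(-10, 5)) = -5827 + 75*(9 - 5*(-10)) = -5827 + 75*(9 + 50) = -5827 + 75*59 = -5827 + 4425 = -1402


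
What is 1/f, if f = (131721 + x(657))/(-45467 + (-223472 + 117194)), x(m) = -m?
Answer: -151745/131064 ≈ -1.1578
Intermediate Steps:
f = -131064/151745 (f = (131721 - 1*657)/(-45467 + (-223472 + 117194)) = (131721 - 657)/(-45467 - 106278) = 131064/(-151745) = 131064*(-1/151745) = -131064/151745 ≈ -0.86371)
1/f = 1/(-131064/151745) = -151745/131064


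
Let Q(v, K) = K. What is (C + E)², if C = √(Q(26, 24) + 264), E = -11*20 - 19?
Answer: 57409 - 5736*√2 ≈ 49297.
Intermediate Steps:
E = -239 (E = -220 - 19 = -239)
C = 12*√2 (C = √(24 + 264) = √288 = 12*√2 ≈ 16.971)
(C + E)² = (12*√2 - 239)² = (-239 + 12*√2)²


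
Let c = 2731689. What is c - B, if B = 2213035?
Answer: 518654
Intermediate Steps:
c - B = 2731689 - 1*2213035 = 2731689 - 2213035 = 518654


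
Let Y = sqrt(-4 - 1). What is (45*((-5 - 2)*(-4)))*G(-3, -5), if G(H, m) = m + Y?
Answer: -6300 + 1260*I*sqrt(5) ≈ -6300.0 + 2817.4*I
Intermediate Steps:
Y = I*sqrt(5) (Y = sqrt(-5) = I*sqrt(5) ≈ 2.2361*I)
G(H, m) = m + I*sqrt(5)
(45*((-5 - 2)*(-4)))*G(-3, -5) = (45*((-5 - 2)*(-4)))*(-5 + I*sqrt(5)) = (45*(-7*(-4)))*(-5 + I*sqrt(5)) = (45*28)*(-5 + I*sqrt(5)) = 1260*(-5 + I*sqrt(5)) = -6300 + 1260*I*sqrt(5)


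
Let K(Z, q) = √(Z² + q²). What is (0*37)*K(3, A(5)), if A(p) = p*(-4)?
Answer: 0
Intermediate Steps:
A(p) = -4*p
(0*37)*K(3, A(5)) = (0*37)*√(3² + (-4*5)²) = 0*√(9 + (-20)²) = 0*√(9 + 400) = 0*√409 = 0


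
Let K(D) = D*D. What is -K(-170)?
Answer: -28900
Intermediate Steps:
K(D) = D²
-K(-170) = -1*(-170)² = -1*28900 = -28900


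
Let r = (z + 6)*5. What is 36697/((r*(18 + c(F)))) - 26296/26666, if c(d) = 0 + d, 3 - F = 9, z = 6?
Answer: 479814541/9599760 ≈ 49.982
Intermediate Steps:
F = -6 (F = 3 - 1*9 = 3 - 9 = -6)
c(d) = d
r = 60 (r = (6 + 6)*5 = 12*5 = 60)
36697/((r*(18 + c(F)))) - 26296/26666 = 36697/((60*(18 - 6))) - 26296/26666 = 36697/((60*12)) - 26296*1/26666 = 36697/720 - 13148/13333 = 479814541/9599760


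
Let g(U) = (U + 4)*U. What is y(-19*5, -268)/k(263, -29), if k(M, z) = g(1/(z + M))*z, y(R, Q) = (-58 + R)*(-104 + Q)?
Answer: -3116492496/27173 ≈ -1.1469e+5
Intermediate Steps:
g(U) = U*(4 + U) (g(U) = (4 + U)*U = U*(4 + U))
y(R, Q) = (-104 + Q)*(-58 + R)
k(M, z) = z*(4 + 1/(M + z))/(M + z) (k(M, z) = ((4 + 1/(z + M))/(z + M))*z = ((4 + 1/(M + z))/(M + z))*z = z*(4 + 1/(M + z))/(M + z))
y(-19*5, -268)/k(263, -29) = (6032 - (-1976)*5 - 58*(-268) - (-5092)*5)/((-29*(1 + 4*263 + 4*(-29))/(263 - 29)**2)) = (6032 - 104*(-95) + 15544 - 268*(-95))/((-29*(1 + 1052 - 116)/234**2)) = (6032 + 9880 + 15544 + 25460)/((-29*1/54756*937)) = 56916/(-27173/54756) = 56916*(-54756/27173) = -3116492496/27173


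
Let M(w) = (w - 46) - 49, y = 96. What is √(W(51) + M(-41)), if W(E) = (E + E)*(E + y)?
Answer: √14858 ≈ 121.89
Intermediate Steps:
M(w) = -95 + w (M(w) = (-46 + w) - 49 = -95 + w)
W(E) = 2*E*(96 + E) (W(E) = (E + E)*(E + 96) = (2*E)*(96 + E) = 2*E*(96 + E))
√(W(51) + M(-41)) = √(2*51*(96 + 51) + (-95 - 41)) = √(2*51*147 - 136) = √(14994 - 136) = √14858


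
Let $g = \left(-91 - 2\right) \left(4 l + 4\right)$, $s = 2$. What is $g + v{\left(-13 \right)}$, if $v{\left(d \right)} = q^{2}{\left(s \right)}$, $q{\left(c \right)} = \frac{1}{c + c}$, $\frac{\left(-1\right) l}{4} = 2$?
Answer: $\frac{41665}{16} \approx 2604.1$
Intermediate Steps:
$l = -8$ ($l = \left(-4\right) 2 = -8$)
$q{\left(c \right)} = \frac{1}{2 c}$
$g = 2604$ ($g = \left(-91 - 2\right) \left(4 \left(-8\right) + 4\right) = - 93 \left(-32 + 4\right) = \left(-93\right) \left(-28\right) = 2604$)
$v{\left(d \right)} = \frac{1}{16}$ ($v{\left(d \right)} = \left(\frac{1}{2 \cdot 2}\right)^{2} = \left(\frac{1}{2} \cdot \frac{1}{2}\right)^{2} = \left(\frac{1}{4}\right)^{2} = \frac{1}{16}$)
$g + v{\left(-13 \right)} = 2604 + \frac{1}{16} = \frac{41665}{16}$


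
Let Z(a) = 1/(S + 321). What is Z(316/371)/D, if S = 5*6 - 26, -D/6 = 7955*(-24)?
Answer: 1/372294000 ≈ 2.6861e-9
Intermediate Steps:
D = 1145520 (D = -47730*(-24) = -6*(-190920) = 1145520)
S = 4 (S = 30 - 26 = 4)
Z(a) = 1/325 (Z(a) = 1/(4 + 321) = 1/325)
Z(316/371)/D = (1/325)/1145520 = (1/325)*(1/1145520) = 1/372294000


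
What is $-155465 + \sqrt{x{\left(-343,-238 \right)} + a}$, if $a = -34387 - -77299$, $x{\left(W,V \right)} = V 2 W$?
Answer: $-155465 + 26 \sqrt{305} \approx -1.5501 \cdot 10^{5}$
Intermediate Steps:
$x{\left(W,V \right)} = 2 V W$
$a = 42912$ ($a = -34387 + 77299 = 42912$)
$-155465 + \sqrt{x{\left(-343,-238 \right)} + a} = -155465 + \sqrt{2 \left(-238\right) \left(-343\right) + 42912} = -155465 + \sqrt{163268 + 42912} = -155465 + \sqrt{206180} = -155465 + 26 \sqrt{305}$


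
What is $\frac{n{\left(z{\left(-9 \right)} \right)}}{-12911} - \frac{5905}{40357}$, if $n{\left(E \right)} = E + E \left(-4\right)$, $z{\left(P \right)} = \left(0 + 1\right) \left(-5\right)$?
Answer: $- \frac{76844810}{521049227} \approx -0.14748$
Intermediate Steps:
$z{\left(P \right)} = -5$ ($z{\left(P \right)} = 1 \left(-5\right) = -5$)
$n{\left(E \right)} = - 3 E$ ($n{\left(E \right)} = E - 4 E = - 3 E$)
$\frac{n{\left(z{\left(-9 \right)} \right)}}{-12911} - \frac{5905}{40357} = \frac{\left(-3\right) \left(-5\right)}{-12911} - \frac{5905}{40357} = 15 \left(- \frac{1}{12911}\right) - \frac{5905}{40357} = - \frac{15}{12911} - \frac{5905}{40357} = - \frac{76844810}{521049227}$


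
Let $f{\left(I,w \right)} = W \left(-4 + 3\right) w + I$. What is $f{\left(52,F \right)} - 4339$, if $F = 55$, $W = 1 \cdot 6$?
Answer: $-4617$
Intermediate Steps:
$W = 6$
$f{\left(I,w \right)} = I - 6 w$ ($f{\left(I,w \right)} = 6 \left(-4 + 3\right) w + I = 6 \left(-1\right) w + I = - 6 w + I = I - 6 w$)
$f{\left(52,F \right)} - 4339 = \left(52 - 330\right) - 4339 = -278 - 4339 = -4617$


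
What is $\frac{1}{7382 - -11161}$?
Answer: $\frac{1}{18543} \approx 5.3929 \cdot 10^{-5}$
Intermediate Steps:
$\frac{1}{7382 - -11161} = \frac{1}{7382 + \left(-14810 + 25971\right)} = \frac{1}{7382 + 11161} = \frac{1}{18543}$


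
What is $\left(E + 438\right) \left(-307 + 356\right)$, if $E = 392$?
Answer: $40670$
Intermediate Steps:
$\left(E + 438\right) \left(-307 + 356\right) = \left(392 + 438\right) \left(-307 + 356\right) = 830 \cdot 49 = 40670$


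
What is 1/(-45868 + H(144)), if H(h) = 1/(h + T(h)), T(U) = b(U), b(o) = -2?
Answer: -142/6513255 ≈ -2.1802e-5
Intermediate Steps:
T(U) = -2
H(h) = 1/(-2 + h) (H(h) = 1/(h - 2) = 1/(-2 + h))
1/(-45868 + H(144)) = 1/(-45868 + 1/(-2 + 144)) = 1/(-45868 + 1/142) = 1/(-6513255/142) = -142/6513255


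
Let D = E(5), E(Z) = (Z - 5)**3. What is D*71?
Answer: 0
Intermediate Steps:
E(Z) = (-5 + Z)**3
D = 0 (D = (-5 + 5)**3 = 0**3 = 0)
D*71 = 0*71 = 0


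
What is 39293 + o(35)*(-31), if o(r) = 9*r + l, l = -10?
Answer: 29838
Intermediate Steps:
o(r) = -10 + 9*r (o(r) = 9*r - 10 = -10 + 9*r)
39293 + o(35)*(-31) = 39293 + (-10 + 9*35)*(-31) = 39293 + (-10 + 315)*(-31) = 39293 + 305*(-31) = 39293 - 9455 = 29838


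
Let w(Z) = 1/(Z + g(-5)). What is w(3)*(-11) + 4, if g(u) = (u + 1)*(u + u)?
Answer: 161/43 ≈ 3.7442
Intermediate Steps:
g(u) = 2*u*(1 + u) (g(u) = (1 + u)*(2*u) = 2*u*(1 + u))
w(Z) = 1/(40 + Z) (w(Z) = 1/(Z + 2*(-5)*(1 - 5)) = 1/(Z + 2*(-5)*(-4)) = 1/(Z + 40) = 1/(40 + Z))
w(3)*(-11) + 4 = -11/(40 + 3) + 4 = -11/43 + 4 = 161/43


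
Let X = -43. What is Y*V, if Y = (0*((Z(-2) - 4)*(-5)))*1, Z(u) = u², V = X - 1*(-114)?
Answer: 0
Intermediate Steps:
V = 71 (V = -43 - 1*(-114) = -43 + 114 = 71)
Y = 0 (Y = (0*(((-2)² - 4)*(-5)))*1 = (0*((4 - 4)*(-5)))*1 = (0*(0*(-5)))*1 = (0*0)*1 = 0*1 = 0)
Y*V = 0*71 = 0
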